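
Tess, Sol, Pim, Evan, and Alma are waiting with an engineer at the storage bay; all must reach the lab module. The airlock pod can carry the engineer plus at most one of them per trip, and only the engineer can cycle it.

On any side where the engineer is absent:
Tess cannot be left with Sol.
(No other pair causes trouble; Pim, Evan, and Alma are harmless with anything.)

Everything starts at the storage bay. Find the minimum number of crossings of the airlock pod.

9

Counting alone: the engineer can take at most 1 across per trip to the lab module, so moving all 5 needs at least 5 loaded trips out, with a return between consecutive ones — at least 9 crossings.
The plan below uses exactly 9 crossings, so it is optimal:
1. Engineer goes to the lab module with Tess.
2. Engineer goes back to the storage bay alone.
3. Engineer goes to the lab module with Pim.
4. Engineer goes back to the storage bay alone.
5. Engineer goes to the lab module with Evan.
6. Engineer goes back to the storage bay alone.
7. Engineer goes to the lab module with Alma.
8. Engineer goes back to the storage bay alone.
9. Engineer goes to the lab module with Sol.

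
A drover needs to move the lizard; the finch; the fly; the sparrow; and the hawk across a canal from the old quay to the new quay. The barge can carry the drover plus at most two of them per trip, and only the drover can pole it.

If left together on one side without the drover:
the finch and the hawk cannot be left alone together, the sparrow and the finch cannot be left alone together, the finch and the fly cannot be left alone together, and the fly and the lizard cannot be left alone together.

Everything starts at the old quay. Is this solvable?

Yes

1. Drover goes to the new quay with the finch and the lizard.  [the old quay: the fly, the hawk, the sparrow | the new quay: the finch, the lizard]
2. Drover goes back to the old quay alone.  [the old quay: the fly, the hawk, the sparrow | the new quay: the finch, the lizard]
3. Drover goes to the new quay with the hawk and the sparrow.  [the old quay: the fly | the new quay: the finch, the hawk, the lizard, the sparrow]
4. Drover goes back to the old quay with the finch.  [the old quay: the finch, the fly | the new quay: the hawk, the lizard, the sparrow]
5. Drover goes to the new quay with the finch and the fly.  [the old quay: — | the new quay: the finch, the fly, the hawk, the lizard, the sparrow]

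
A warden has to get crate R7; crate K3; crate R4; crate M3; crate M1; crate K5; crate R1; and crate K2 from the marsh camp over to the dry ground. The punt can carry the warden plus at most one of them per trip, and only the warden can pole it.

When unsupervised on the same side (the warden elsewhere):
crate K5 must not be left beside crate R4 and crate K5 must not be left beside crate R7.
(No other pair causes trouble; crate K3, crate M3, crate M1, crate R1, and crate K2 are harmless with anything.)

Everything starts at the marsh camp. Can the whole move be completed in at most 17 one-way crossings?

Yes — this plan uses 17 crossings (≤ 17):
1. Warden goes to the dry ground with crate K5.  [the marsh camp: crate K2, crate K3, crate M1, crate M3, crate R1, crate R4, crate R7 | the dry ground: crate K5]
2. Warden goes back to the marsh camp alone.  [the marsh camp: crate K2, crate K3, crate M1, crate M3, crate R1, crate R4, crate R7 | the dry ground: crate K5]
3. Warden goes to the dry ground with crate R7.  [the marsh camp: crate K2, crate K3, crate M1, crate M3, crate R1, crate R4 | the dry ground: crate K5, crate R7]
4. Warden goes back to the marsh camp with crate K5.  [the marsh camp: crate K2, crate K3, crate K5, crate M1, crate M3, crate R1, crate R4 | the dry ground: crate R7]
5. Warden goes to the dry ground with crate R4.  [the marsh camp: crate K2, crate K3, crate K5, crate M1, crate M3, crate R1 | the dry ground: crate R4, crate R7]
6. Warden goes back to the marsh camp alone.  [the marsh camp: crate K2, crate K3, crate K5, crate M1, crate M3, crate R1 | the dry ground: crate R4, crate R7]
7. Warden goes to the dry ground with crate K3.  [the marsh camp: crate K2, crate K5, crate M1, crate M3, crate R1 | the dry ground: crate K3, crate R4, crate R7]
8. Warden goes back to the marsh camp alone.  [the marsh camp: crate K2, crate K5, crate M1, crate M3, crate R1 | the dry ground: crate K3, crate R4, crate R7]
9. Warden goes to the dry ground with crate M3.  [the marsh camp: crate K2, crate K5, crate M1, crate R1 | the dry ground: crate K3, crate M3, crate R4, crate R7]
10. Warden goes back to the marsh camp alone.  [the marsh camp: crate K2, crate K5, crate M1, crate R1 | the dry ground: crate K3, crate M3, crate R4, crate R7]
11. Warden goes to the dry ground with crate M1.  [the marsh camp: crate K2, crate K5, crate R1 | the dry ground: crate K3, crate M1, crate M3, crate R4, crate R7]
12. Warden goes back to the marsh camp alone.  [the marsh camp: crate K2, crate K5, crate R1 | the dry ground: crate K3, crate M1, crate M3, crate R4, crate R7]
13. Warden goes to the dry ground with crate R1.  [the marsh camp: crate K2, crate K5 | the dry ground: crate K3, crate M1, crate M3, crate R1, crate R4, crate R7]
14. Warden goes back to the marsh camp alone.  [the marsh camp: crate K2, crate K5 | the dry ground: crate K3, crate M1, crate M3, crate R1, crate R4, crate R7]
15. Warden goes to the dry ground with crate K2.  [the marsh camp: crate K5 | the dry ground: crate K2, crate K3, crate M1, crate M3, crate R1, crate R4, crate R7]
16. Warden goes back to the marsh camp alone.  [the marsh camp: crate K5 | the dry ground: crate K2, crate K3, crate M1, crate M3, crate R1, crate R4, crate R7]
17. Warden goes to the dry ground with crate K5.  [the marsh camp: — | the dry ground: crate K2, crate K3, crate K5, crate M1, crate M3, crate R1, crate R4, crate R7]

Yes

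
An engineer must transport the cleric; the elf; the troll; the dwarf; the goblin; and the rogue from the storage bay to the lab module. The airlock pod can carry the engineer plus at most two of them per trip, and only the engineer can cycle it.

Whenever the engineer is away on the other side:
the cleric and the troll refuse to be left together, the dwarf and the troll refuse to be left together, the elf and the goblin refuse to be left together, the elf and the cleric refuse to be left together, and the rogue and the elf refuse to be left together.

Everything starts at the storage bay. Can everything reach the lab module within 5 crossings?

Counting alone: the engineer can take at most 2 across per trip to the lab module, so moving all 6 needs at least 3 loaded trips out, with a return between consecutive ones — at least 5 crossings.
The safety rule pushes this higher. Following every safe sequence of crossings, the most of the 6 that can be at the lab module as the airlock pod arrives there on crossing 5 is 5 — never all 6.
So the move cannot be finished within 5 crossings. (The shortest complete plan takes 7:)
1. Engineer goes to the lab module with the elf and the troll.
2. Engineer goes back to the storage bay alone.
3. Engineer goes to the lab module with the cleric and the dwarf.
4. Engineer goes back to the storage bay with the elf and the troll.
5. Engineer goes to the lab module with the goblin and the rogue.
6. Engineer goes back to the storage bay alone.
7. Engineer goes to the lab module with the elf and the troll.

No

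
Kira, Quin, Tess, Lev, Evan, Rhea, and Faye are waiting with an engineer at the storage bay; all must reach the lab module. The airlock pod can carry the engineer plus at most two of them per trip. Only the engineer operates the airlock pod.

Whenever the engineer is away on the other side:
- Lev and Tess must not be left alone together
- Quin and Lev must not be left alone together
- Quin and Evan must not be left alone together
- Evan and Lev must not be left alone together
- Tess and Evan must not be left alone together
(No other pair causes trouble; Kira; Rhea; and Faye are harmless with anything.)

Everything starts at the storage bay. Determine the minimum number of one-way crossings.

Counting alone: the engineer can take at most 2 across per trip to the lab module, so moving all 7 needs at least 4 loaded trips out, with a return between consecutive ones — at least 7 crossings.
The safety rule pushes this higher. Following every safe sequence of crossings, the most of the 7 that can be at the lab module as the airlock pod arrives there on crossings 7, 9 is 5, 6 respectively — never all 7.
So no plan with fewer than 11 crossings exists, and this one achieves 11:
1. Engineer goes to the lab module with Evan and Lev.  [the storage bay: Faye, Kira, Quin, Rhea, Tess | the lab module: Evan, Lev]
2. Engineer goes back to the storage bay with Lev.  [the storage bay: Faye, Kira, Lev, Quin, Rhea, Tess | the lab module: Evan]
3. Engineer goes to the lab module with Kira and Lev.  [the storage bay: Faye, Quin, Rhea, Tess | the lab module: Evan, Kira, Lev]
4. Engineer goes back to the storage bay with Lev.  [the storage bay: Faye, Lev, Quin, Rhea, Tess | the lab module: Evan, Kira]
5. Engineer goes to the lab module with Quin and Tess.  [the storage bay: Faye, Lev, Rhea | the lab module: Evan, Kira, Quin, Tess]
6. Engineer goes back to the storage bay with Evan.  [the storage bay: Evan, Faye, Lev, Rhea | the lab module: Kira, Quin, Tess]
7. Engineer goes to the lab module with Lev and Rhea.  [the storage bay: Evan, Faye | the lab module: Kira, Lev, Quin, Rhea, Tess]
8. Engineer goes back to the storage bay with Lev.  [the storage bay: Evan, Faye, Lev | the lab module: Kira, Quin, Rhea, Tess]
9. Engineer goes to the lab module with Faye and Lev.  [the storage bay: Evan | the lab module: Faye, Kira, Lev, Quin, Rhea, Tess]
10. Engineer goes back to the storage bay with Lev.  [the storage bay: Evan, Lev | the lab module: Faye, Kira, Quin, Rhea, Tess]
11. Engineer goes to the lab module with Evan and Lev.  [the storage bay: — | the lab module: Evan, Faye, Kira, Lev, Quin, Rhea, Tess]

11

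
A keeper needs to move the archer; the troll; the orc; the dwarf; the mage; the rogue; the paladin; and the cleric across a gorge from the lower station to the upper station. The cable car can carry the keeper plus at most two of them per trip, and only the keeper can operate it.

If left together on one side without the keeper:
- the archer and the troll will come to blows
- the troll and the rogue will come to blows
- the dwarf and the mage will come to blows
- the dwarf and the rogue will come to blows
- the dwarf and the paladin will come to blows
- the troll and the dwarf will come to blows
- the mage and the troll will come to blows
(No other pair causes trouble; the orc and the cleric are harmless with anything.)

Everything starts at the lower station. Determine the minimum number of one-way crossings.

Counting alone: the keeper can take at most 2 across per trip to the upper station, so moving all 8 needs at least 4 loaded trips out, with a return between consecutive ones — at least 7 crossings.
The safety rule pushes this higher. Following every safe sequence of crossings, the most of the 8 that can be at the upper station as the cable car arrives there on crossings 7, 9, 11 is 5, 6, 7 respectively — never all 8.
So no plan with fewer than 13 crossings exists, and this one achieves 13:
1. Keeper goes to the upper station with the dwarf and the troll.  [the lower station: the archer, the cleric, the mage, the orc, the paladin, the rogue | the upper station: the dwarf, the troll]
2. Keeper goes back to the lower station with the troll.  [the lower station: the archer, the cleric, the mage, the orc, the paladin, the rogue, the troll | the upper station: the dwarf]
3. Keeper goes to the upper station with the archer and the troll.  [the lower station: the cleric, the mage, the orc, the paladin, the rogue | the upper station: the archer, the dwarf, the troll]
4. Keeper goes back to the lower station with the troll.  [the lower station: the cleric, the mage, the orc, the paladin, the rogue, the troll | the upper station: the archer, the dwarf]
5. Keeper goes to the upper station with the orc and the troll.  [the lower station: the cleric, the mage, the paladin, the rogue | the upper station: the archer, the dwarf, the orc, the troll]
6. Keeper goes back to the lower station with the troll.  [the lower station: the cleric, the mage, the paladin, the rogue, the troll | the upper station: the archer, the dwarf, the orc]
7. Keeper goes to the upper station with the cleric and the troll.  [the lower station: the mage, the paladin, the rogue | the upper station: the archer, the cleric, the dwarf, the orc, the troll]
8. Keeper goes back to the lower station with the troll.  [the lower station: the mage, the paladin, the rogue, the troll | the upper station: the archer, the cleric, the dwarf, the orc]
9. Keeper goes to the upper station with the mage and the rogue.  [the lower station: the paladin, the troll | the upper station: the archer, the cleric, the dwarf, the mage, the orc, the rogue]
10. Keeper goes back to the lower station with the dwarf.  [the lower station: the dwarf, the paladin, the troll | the upper station: the archer, the cleric, the mage, the orc, the rogue]
11. Keeper goes to the upper station with the paladin and the troll.  [the lower station: the dwarf | the upper station: the archer, the cleric, the mage, the orc, the paladin, the rogue, the troll]
12. Keeper goes back to the lower station with the troll.  [the lower station: the dwarf, the troll | the upper station: the archer, the cleric, the mage, the orc, the paladin, the rogue]
13. Keeper goes to the upper station with the dwarf and the troll.  [the lower station: — | the upper station: the archer, the cleric, the dwarf, the mage, the orc, the paladin, the rogue, the troll]

13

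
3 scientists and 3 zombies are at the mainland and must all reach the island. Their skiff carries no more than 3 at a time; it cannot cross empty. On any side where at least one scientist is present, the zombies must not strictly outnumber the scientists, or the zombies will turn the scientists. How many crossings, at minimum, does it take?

5

Counting alone: each trip to the island takes at most 3 across and each return brings at least 1 back, so after t trips out (and t−1 returns) at most 3t − (t−1) of the 6 are across; that first reaches 6 at t = 3, so at least 5 crossings are needed.
The plan below uses exactly 5 crossings, so it is optimal:
1. 2 zombies → the island.  (the mainland: 3S 1Z; the island: 0S 2Z)
2. 1 zombie ← the mainland.  (the mainland: 3S 2Z; the island: 0S 1Z)
3. 3 scientists → the island.  (the mainland: 0S 2Z; the island: 3S 1Z)
4. 1 zombie ← the mainland.  (the mainland: 0S 3Z; the island: 3S 0Z)
5. 3 zombies → the island.  (the mainland: 0S 0Z; the island: 3S 3Z)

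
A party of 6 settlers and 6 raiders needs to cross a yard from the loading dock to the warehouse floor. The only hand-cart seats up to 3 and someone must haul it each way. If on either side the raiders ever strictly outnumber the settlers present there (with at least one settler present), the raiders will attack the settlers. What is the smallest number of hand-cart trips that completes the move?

Following every safe sequence of crossings from the start, the most of the 12 that can be at the warehouse floor as the hand-cart arrives there on crossings 1, 3, 5 is 3, 5, 6 respectively; the best ever achieved is 6 of 12.
From crossing 7 on, no configuration arises that was not already reachable earlier: only 17 distinct safe configurations (who is on which side, and where the hand-cart is) can ever be reached, none of them has everyone across, and every continuation just revisits them. They are: 0 settlers + 0 raiders across (hand-cart back at the start); 0 settlers + 1 raider across (hand-cart there); 0 settlers + 1 raider across (hand-cart back at the start); 0 settlers + 2 raiders across (hand-cart there); 0 settlers + 2 raiders across (hand-cart back at the start); 0 settlers + 3 raiders across (hand-cart there); 0 settlers + 3 raiders across (hand-cart back at the start); 0 settlers + 4 raiders across (hand-cart there); 0 settlers + 4 raiders across (hand-cart back at the start); 0 settlers + 5 raiders across (hand-cart there); 0 settlers + 5 raiders across (hand-cart back at the start); 0 settlers + 6 raiders across (hand-cart there); 1 settler + 1 raider across (hand-cart there); 1 settler + 1 raider across (hand-cart back at the start); 2 settlers + 2 raiders across (hand-cart there); 2 settlers + 2 raiders across (hand-cart back at the start); 3 settlers + 3 raiders across (hand-cart there). So no valid plan exists.

impossible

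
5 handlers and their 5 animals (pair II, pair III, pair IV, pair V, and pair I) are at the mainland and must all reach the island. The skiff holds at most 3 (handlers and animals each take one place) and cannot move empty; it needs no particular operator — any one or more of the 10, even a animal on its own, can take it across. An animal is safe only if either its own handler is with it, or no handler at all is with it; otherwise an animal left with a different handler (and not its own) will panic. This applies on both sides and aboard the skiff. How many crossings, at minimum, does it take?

11

Counting alone: each trip to the island takes at most 3 across and each return brings at least 1 back, so after t trips out (and t−1 returns) at most 3t − (t−1) of the 10 are across; that first reaches 10 at t = 5, so at least 9 crossings are needed.
The safety rule pushes this higher. Following every safe sequence of crossings, the most of the 10 that can be at the island as the skiff arrives there on crossing 9 is 9 — never all 10.
So no plan with fewer than 11 crossings exists, and this one achieves 11:
1. animal II and handler II cross → the island.
2. handler II crosses ← the mainland.
3. animal III, animal IV, and animal V cross → the island.
4. animal II crosses ← the mainland.
5. handler III, handler IV, and handler V cross → the island.
6. animal III and handler III cross ← the mainland.
7. handler I, handler II, and handler III cross → the island.
8. animal IV crosses ← the mainland.
9. animal II and animal III cross → the island.
10. animal II crosses ← the mainland.
11. animal I, animal II, and animal IV cross → the island.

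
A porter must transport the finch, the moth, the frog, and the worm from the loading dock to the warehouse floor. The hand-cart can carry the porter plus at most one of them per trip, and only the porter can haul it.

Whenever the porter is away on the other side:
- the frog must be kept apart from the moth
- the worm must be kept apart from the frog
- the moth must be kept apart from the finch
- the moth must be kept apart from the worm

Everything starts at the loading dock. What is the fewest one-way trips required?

Whatever the first load, the items left behind include a forbidden pair without the porter. No opening move is safe, so no plan exists.

impossible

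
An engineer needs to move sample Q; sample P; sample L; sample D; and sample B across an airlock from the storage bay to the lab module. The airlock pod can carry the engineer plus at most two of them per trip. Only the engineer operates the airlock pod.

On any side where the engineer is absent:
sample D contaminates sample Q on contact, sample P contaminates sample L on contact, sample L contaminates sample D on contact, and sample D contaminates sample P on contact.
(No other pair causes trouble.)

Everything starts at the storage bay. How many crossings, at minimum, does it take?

Counting alone: the engineer can take at most 2 across per trip to the lab module, so moving all 5 needs at least 3 loaded trips out, with a return between consecutive ones — at least 5 crossings.
The safety rule pushes this higher. Following every safe sequence of crossings, the most of the 5 that can be at the lab module as the airlock pod arrives there on crossing 5 is 4 — never all 5.
So no plan with fewer than 7 crossings exists, and this one achieves 7:
1. Engineer goes to the lab module with sample D and sample P.  [the storage bay: sample B, sample L, sample Q | the lab module: sample D, sample P]
2. Engineer goes back to the storage bay with sample P.  [the storage bay: sample B, sample L, sample P, sample Q | the lab module: sample D]
3. Engineer goes to the lab module with sample P and sample Q.  [the storage bay: sample B, sample L | the lab module: sample D, sample P, sample Q]
4. Engineer goes back to the storage bay with sample D.  [the storage bay: sample B, sample D, sample L | the lab module: sample P, sample Q]
5. Engineer goes to the lab module with sample B and sample L.  [the storage bay: sample D | the lab module: sample B, sample L, sample P, sample Q]
6. Engineer goes back to the storage bay with sample P.  [the storage bay: sample D, sample P | the lab module: sample B, sample L, sample Q]
7. Engineer goes to the lab module with sample D and sample P.  [the storage bay: — | the lab module: sample B, sample D, sample L, sample P, sample Q]

7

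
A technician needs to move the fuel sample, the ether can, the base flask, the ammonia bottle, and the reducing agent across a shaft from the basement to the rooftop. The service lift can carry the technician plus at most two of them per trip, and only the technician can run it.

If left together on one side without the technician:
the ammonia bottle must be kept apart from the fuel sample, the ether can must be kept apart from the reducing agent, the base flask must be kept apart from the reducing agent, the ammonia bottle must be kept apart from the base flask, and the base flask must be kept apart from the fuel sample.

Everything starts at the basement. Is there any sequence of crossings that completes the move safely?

No

Whatever the first load, the items left behind include a forbidden pair without the technician. No opening move is safe, so no plan exists.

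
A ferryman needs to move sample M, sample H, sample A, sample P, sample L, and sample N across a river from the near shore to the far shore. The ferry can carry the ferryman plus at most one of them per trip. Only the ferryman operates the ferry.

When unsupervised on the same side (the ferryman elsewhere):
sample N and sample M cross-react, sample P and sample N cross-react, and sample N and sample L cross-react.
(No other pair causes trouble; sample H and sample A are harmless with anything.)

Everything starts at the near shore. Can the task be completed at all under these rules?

Following every safe sequence of crossings from the start, the most of the 6 that can be at the far shore as the ferry arrives there on crossings 1, 3, 5, 7 is 1, 2, 3, 4 respectively; the best ever achieved is 4 of 6.
From crossing 9 on, no configuration arises that was not already reachable earlier: only 36 distinct safe configurations (who is on which side, and where the ferry is) can ever be reached, none of them has everyone across, and every continuation just revisits them. So no valid plan exists.

No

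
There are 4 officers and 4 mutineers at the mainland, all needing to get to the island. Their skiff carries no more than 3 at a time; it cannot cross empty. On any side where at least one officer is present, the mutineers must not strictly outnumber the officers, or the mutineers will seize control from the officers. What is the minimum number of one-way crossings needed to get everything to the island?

9

Counting alone: each trip to the island takes at most 3 across and each return brings at least 1 back, so after t trips out (and t−1 returns) at most 3t − (t−1) of the 8 are across; that first reaches 8 at t = 4, so at least 7 crossings are needed.
The safety rule pushes this higher. Following every safe sequence of crossings, the most of the 8 that can be at the island as the skiff arrives there on crossing 7 is 7 — never all 8.
So no plan with fewer than 9 crossings exists, and this one achieves 9:
1. 2 mutineers → the island.  (the mainland: 4O 2M; the island: 0O 2M)
2. 1 mutineer ← the mainland.  (the mainland: 4O 3M; the island: 0O 1M)
3. 3 mutineers → the island.  (the mainland: 4O 0M; the island: 0O 4M)
4. 1 mutineer ← the mainland.  (the mainland: 4O 1M; the island: 0O 3M)
5. 3 officers → the island.  (the mainland: 1O 1M; the island: 3O 3M)
6. 1 officer and 1 mutineer ← the mainland.  (the mainland: 2O 2M; the island: 2O 2M)
7. 2 officers → the island.  (the mainland: 0O 2M; the island: 4O 2M)
8. 1 mutineer ← the mainland.  (the mainland: 0O 3M; the island: 4O 1M)
9. 3 mutineers → the island.  (the mainland: 0O 0M; the island: 4O 4M)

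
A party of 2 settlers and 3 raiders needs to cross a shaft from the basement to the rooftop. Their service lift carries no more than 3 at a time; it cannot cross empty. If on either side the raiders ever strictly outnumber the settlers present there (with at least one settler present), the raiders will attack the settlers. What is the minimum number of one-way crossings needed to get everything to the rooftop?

The raiders already outnumber the settlers at the basement before anyone moves, so the starting position itself is disallowed.

impossible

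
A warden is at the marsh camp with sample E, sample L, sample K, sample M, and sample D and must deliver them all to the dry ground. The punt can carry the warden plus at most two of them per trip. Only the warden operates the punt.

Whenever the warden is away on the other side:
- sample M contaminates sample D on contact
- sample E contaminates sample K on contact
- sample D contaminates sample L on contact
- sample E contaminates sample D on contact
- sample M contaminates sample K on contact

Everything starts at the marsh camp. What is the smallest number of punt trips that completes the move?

7

Counting alone: the warden can take at most 2 across per trip to the dry ground, so moving all 5 needs at least 3 loaded trips out, with a return between consecutive ones — at least 5 crossings.
The safety rule pushes this higher. Following every safe sequence of crossings, the most of the 5 that can be at the dry ground as the punt arrives there on crossing 5 is 4 — never all 5.
So no plan with fewer than 7 crossings exists, and this one achieves 7:
1. Warden goes to the dry ground with sample D and sample K.
2. Warden goes back to the marsh camp alone.
3. Warden goes to the dry ground with sample E.
4. Warden goes back to the marsh camp with sample D and sample K.
5. Warden goes to the dry ground with sample L and sample M.
6. Warden goes back to the marsh camp alone.
7. Warden goes to the dry ground with sample D and sample K.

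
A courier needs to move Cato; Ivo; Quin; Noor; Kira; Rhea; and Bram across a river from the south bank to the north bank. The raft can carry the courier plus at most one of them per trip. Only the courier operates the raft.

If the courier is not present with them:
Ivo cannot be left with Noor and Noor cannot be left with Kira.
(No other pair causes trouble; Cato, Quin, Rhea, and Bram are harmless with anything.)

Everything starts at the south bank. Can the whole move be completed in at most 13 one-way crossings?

No

Counting alone: the courier can take at most 1 across per trip to the north bank, so moving all 7 needs at least 7 loaded trips out, with a return between consecutive ones — at least 13 crossings.
The safety rule pushes this higher. Following every safe sequence of crossings, the most of the 7 that can be at the north bank as the raft arrives there on crossing 13 is 6 — never all 7.
So the move cannot be finished within 13 crossings. (The shortest complete plan takes 15:)
1. Courier goes to the north bank with Noor.
2. Courier goes back to the south bank alone.
3. Courier goes to the north bank with Cato.
4. Courier goes back to the south bank alone.
5. Courier goes to the north bank with Ivo.
6. Courier goes back to the south bank with Noor.
7. Courier goes to the north bank with Kira.
8. Courier goes back to the south bank alone.
9. Courier goes to the north bank with Quin.
10. Courier goes back to the south bank alone.
11. Courier goes to the north bank with Rhea.
12. Courier goes back to the south bank alone.
13. Courier goes to the north bank with Bram.
14. Courier goes back to the south bank alone.
15. Courier goes to the north bank with Noor.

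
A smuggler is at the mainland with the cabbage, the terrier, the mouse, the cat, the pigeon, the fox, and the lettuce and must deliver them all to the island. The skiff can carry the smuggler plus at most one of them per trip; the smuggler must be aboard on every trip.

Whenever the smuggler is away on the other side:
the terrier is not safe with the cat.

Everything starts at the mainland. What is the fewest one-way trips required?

13

Counting alone: the smuggler can take at most 1 across per trip to the island, so moving all 7 needs at least 7 loaded trips out, with a return between consecutive ones — at least 13 crossings.
The plan below uses exactly 13 crossings, so it is optimal:
1. Smuggler goes to the island with the terrier.  [the mainland: the cabbage, the cat, the fox, the lettuce, the mouse, the pigeon | the island: the terrier]
2. Smuggler goes back to the mainland alone.  [the mainland: the cabbage, the cat, the fox, the lettuce, the mouse, the pigeon | the island: the terrier]
3. Smuggler goes to the island with the cabbage.  [the mainland: the cat, the fox, the lettuce, the mouse, the pigeon | the island: the cabbage, the terrier]
4. Smuggler goes back to the mainland alone.  [the mainland: the cat, the fox, the lettuce, the mouse, the pigeon | the island: the cabbage, the terrier]
5. Smuggler goes to the island with the mouse.  [the mainland: the cat, the fox, the lettuce, the pigeon | the island: the cabbage, the mouse, the terrier]
6. Smuggler goes back to the mainland alone.  [the mainland: the cat, the fox, the lettuce, the pigeon | the island: the cabbage, the mouse, the terrier]
7. Smuggler goes to the island with the pigeon.  [the mainland: the cat, the fox, the lettuce | the island: the cabbage, the mouse, the pigeon, the terrier]
8. Smuggler goes back to the mainland alone.  [the mainland: the cat, the fox, the lettuce | the island: the cabbage, the mouse, the pigeon, the terrier]
9. Smuggler goes to the island with the fox.  [the mainland: the cat, the lettuce | the island: the cabbage, the fox, the mouse, the pigeon, the terrier]
10. Smuggler goes back to the mainland alone.  [the mainland: the cat, the lettuce | the island: the cabbage, the fox, the mouse, the pigeon, the terrier]
11. Smuggler goes to the island with the lettuce.  [the mainland: the cat | the island: the cabbage, the fox, the lettuce, the mouse, the pigeon, the terrier]
12. Smuggler goes back to the mainland alone.  [the mainland: the cat | the island: the cabbage, the fox, the lettuce, the mouse, the pigeon, the terrier]
13. Smuggler goes to the island with the cat.  [the mainland: — | the island: the cabbage, the cat, the fox, the lettuce, the mouse, the pigeon, the terrier]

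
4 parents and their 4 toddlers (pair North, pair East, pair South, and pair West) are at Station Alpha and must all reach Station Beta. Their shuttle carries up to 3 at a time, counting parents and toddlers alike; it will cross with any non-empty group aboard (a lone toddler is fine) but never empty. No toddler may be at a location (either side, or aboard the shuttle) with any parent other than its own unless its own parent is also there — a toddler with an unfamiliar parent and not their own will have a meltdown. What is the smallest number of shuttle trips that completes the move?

Counting alone: each trip to Station Beta takes at most 3 across and each return brings at least 1 back, so after t trips out (and t−1 returns) at most 3t − (t−1) of the 8 are across; that first reaches 8 at t = 4, so at least 7 crossings are needed.
The safety rule pushes this higher. Following every safe sequence of crossings, the most of the 8 that can be at Station Beta as the shuttle arrives there on crossing 7 is 7 — never all 8.
So no plan with fewer than 9 crossings exists, and this one achieves 9:
1. parent North and toddler North cross → Station Beta.
2. parent North crosses ← Station Alpha.
3. parent East, parent North, and toddler East cross → Station Beta.
4. parent North and toddler North cross ← Station Alpha.
5. parent North, parent South, and parent West cross → Station Beta.
6. toddler East crosses ← Station Alpha.
7. toddler East and toddler North cross → Station Beta.
8. toddler North crosses ← Station Alpha.
9. toddler North, toddler South, and toddler West cross → Station Beta.

9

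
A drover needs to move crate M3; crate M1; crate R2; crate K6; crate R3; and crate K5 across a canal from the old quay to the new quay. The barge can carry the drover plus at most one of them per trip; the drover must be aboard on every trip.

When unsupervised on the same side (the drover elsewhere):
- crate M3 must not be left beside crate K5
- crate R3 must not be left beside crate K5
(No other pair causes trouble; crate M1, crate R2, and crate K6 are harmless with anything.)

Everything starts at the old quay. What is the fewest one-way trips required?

Counting alone: the drover can take at most 1 across per trip to the new quay, so moving all 6 needs at least 6 loaded trips out, with a return between consecutive ones — at least 11 crossings.
The safety rule pushes this higher. Following every safe sequence of crossings, the most of the 6 that can be at the new quay as the barge arrives there on crossing 11 is 5 — never all 6.
So no plan with fewer than 13 crossings exists, and this one achieves 13:
1. Drover goes to the new quay with crate K5.
2. Drover goes back to the old quay alone.
3. Drover goes to the new quay with crate M3.
4. Drover goes back to the old quay with crate K5.
5. Drover goes to the new quay with crate R3.
6. Drover goes back to the old quay alone.
7. Drover goes to the new quay with crate M1.
8. Drover goes back to the old quay alone.
9. Drover goes to the new quay with crate R2.
10. Drover goes back to the old quay alone.
11. Drover goes to the new quay with crate K6.
12. Drover goes back to the old quay alone.
13. Drover goes to the new quay with crate K5.

13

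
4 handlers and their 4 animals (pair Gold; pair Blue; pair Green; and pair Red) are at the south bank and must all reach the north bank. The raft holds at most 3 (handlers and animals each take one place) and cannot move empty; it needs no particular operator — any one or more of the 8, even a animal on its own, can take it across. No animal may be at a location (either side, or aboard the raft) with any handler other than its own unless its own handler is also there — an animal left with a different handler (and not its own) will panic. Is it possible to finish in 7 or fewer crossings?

Counting alone: each trip to the north bank takes at most 3 across and each return brings at least 1 back, so after t trips out (and t−1 returns) at most 3t − (t−1) of the 8 are across; that first reaches 8 at t = 4, so at least 7 crossings are needed.
The safety rule pushes this higher. Following every safe sequence of crossings, the most of the 8 that can be at the north bank as the raft arrives there on crossing 7 is 7 — never all 8.
So the move cannot be finished within 7 crossings. (The shortest complete plan takes 9:)
1. animal Gold and handler Gold cross → the north bank.
2. handler Gold crosses ← the south bank.
3. animal Blue, handler Blue, and handler Gold cross → the north bank.
4. animal Gold and handler Gold cross ← the south bank.
5. handler Gold, handler Green, and handler Red cross → the north bank.
6. animal Blue crosses ← the south bank.
7. animal Blue and animal Gold cross → the north bank.
8. animal Gold crosses ← the south bank.
9. animal Gold, animal Green, and animal Red cross → the north bank.

No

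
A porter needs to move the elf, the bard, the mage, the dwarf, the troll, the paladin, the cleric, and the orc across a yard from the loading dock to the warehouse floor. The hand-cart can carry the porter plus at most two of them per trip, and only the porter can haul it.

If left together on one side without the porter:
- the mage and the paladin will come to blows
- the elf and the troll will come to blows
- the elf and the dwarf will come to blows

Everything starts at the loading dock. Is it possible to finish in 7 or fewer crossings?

No

Counting alone: the porter can take at most 2 across per trip to the warehouse floor, so moving all 8 needs at least 4 loaded trips out, with a return between consecutive ones — at least 7 crossings.
The safety rule pushes this higher. Following every safe sequence of crossings, the most of the 8 that can be at the warehouse floor as the hand-cart arrives there on crossing 7 is 7 — never all 8.
So the move cannot be finished within 7 crossings. (The shortest complete plan takes 9:)
1. Porter goes to the warehouse floor with the elf and the mage.  [the loading dock: the bard, the cleric, the dwarf, the orc, the paladin, the troll | the warehouse floor: the elf, the mage]
2. Porter goes back to the loading dock alone.  [the loading dock: the bard, the cleric, the dwarf, the orc, the paladin, the troll | the warehouse floor: the elf, the mage]
3. Porter goes to the warehouse floor with the bard.  [the loading dock: the cleric, the dwarf, the orc, the paladin, the troll | the warehouse floor: the bard, the elf, the mage]
4. Porter goes back to the loading dock alone.  [the loading dock: the cleric, the dwarf, the orc, the paladin, the troll | the warehouse floor: the bard, the elf, the mage]
5. Porter goes to the warehouse floor with the dwarf and the troll.  [the loading dock: the cleric, the orc, the paladin | the warehouse floor: the bard, the dwarf, the elf, the mage, the troll]
6. Porter goes back to the loading dock with the elf.  [the loading dock: the cleric, the elf, the orc, the paladin | the warehouse floor: the bard, the dwarf, the mage, the troll]
7. Porter goes to the warehouse floor with the cleric and the orc.  [the loading dock: the elf, the paladin | the warehouse floor: the bard, the cleric, the dwarf, the mage, the orc, the troll]
8. Porter goes back to the loading dock alone.  [the loading dock: the elf, the paladin | the warehouse floor: the bard, the cleric, the dwarf, the mage, the orc, the troll]
9. Porter goes to the warehouse floor with the elf and the paladin.  [the loading dock: — | the warehouse floor: the bard, the cleric, the dwarf, the elf, the mage, the orc, the paladin, the troll]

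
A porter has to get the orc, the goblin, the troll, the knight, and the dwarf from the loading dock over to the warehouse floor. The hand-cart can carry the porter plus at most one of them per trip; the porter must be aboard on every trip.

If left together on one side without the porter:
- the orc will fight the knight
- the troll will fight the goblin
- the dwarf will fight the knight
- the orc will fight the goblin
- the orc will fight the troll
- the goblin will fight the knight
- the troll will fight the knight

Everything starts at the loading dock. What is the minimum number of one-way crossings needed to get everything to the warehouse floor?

Whatever the first load, the items left behind include a forbidden pair without the porter. No opening move is safe, so no plan exists.

impossible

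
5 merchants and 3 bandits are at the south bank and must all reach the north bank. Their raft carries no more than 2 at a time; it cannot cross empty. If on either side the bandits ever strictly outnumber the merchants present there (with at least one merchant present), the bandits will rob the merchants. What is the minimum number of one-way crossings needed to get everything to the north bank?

Counting alone: each trip to the north bank takes at most 2 across and each return brings at least 1 back, so after t trips out (and t−1 returns) at most 2t − (t−1) of the 8 are across; that first reaches 8 at t = 7, so at least 13 crossings are needed.
The plan below uses exactly 13 crossings, so it is optimal:
1. 2 bandits → the north bank.  (the south bank: 5M 1B; the north bank: 0M 2B)
2. 1 bandit ← the south bank.  (the south bank: 5M 2B; the north bank: 0M 1B)
3. 2 bandits → the north bank.  (the south bank: 5M 0B; the north bank: 0M 3B)
4. 1 bandit ← the south bank.  (the south bank: 5M 1B; the north bank: 0M 2B)
5. 2 merchants → the north bank.  (the south bank: 3M 1B; the north bank: 2M 2B)
6. 1 bandit ← the south bank.  (the south bank: 3M 2B; the north bank: 2M 1B)
7. 1 merchant and 1 bandit → the north bank.  (the south bank: 2M 1B; the north bank: 3M 2B)
8. 1 bandit ← the south bank.  (the south bank: 2M 2B; the north bank: 3M 1B)
9. 2 bandits → the north bank.  (the south bank: 2M 0B; the north bank: 3M 3B)
10. 1 bandit ← the south bank.  (the south bank: 2M 1B; the north bank: 3M 2B)
11. 1 merchant and 1 bandit → the north bank.  (the south bank: 1M 0B; the north bank: 4M 3B)
12. 1 bandit ← the south bank.  (the south bank: 1M 1B; the north bank: 4M 2B)
13. 1 merchant and 1 bandit → the north bank.  (the south bank: 0M 0B; the north bank: 5M 3B)

13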